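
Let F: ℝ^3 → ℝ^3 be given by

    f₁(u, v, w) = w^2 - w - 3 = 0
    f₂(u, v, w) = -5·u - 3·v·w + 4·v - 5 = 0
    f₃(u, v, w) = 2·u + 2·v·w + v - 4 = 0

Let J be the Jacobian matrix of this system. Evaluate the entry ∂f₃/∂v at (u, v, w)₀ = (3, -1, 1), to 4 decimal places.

3.0000

∂f₃/∂v = 2·w + 1.
At (3, -1, 1) this is 3.0000.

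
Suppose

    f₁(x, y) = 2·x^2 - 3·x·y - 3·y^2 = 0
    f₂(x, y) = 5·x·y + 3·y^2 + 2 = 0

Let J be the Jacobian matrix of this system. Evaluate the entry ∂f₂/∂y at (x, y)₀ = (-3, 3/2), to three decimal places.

-6.000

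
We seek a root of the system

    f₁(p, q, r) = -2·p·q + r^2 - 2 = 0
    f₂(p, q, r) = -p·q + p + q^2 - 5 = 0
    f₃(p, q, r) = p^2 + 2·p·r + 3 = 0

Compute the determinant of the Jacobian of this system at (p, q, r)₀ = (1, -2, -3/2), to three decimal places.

J = [[-2·q, -2·p, 2·r], [-q + 1, -p + 2·q, 0], [2·p + 2·r, 0, 2·p]].
At the point, J = [[4.000, -2.000, -3.000], [3.000, -5.000, 0.000], [-1.000, 0.000, 2.000]].
det J = -13.000.

-13.000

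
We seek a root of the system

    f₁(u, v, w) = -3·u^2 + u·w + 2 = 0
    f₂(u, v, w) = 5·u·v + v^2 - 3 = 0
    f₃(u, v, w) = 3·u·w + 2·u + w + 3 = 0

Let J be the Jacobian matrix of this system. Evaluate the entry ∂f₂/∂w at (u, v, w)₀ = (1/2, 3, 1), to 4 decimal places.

0.0000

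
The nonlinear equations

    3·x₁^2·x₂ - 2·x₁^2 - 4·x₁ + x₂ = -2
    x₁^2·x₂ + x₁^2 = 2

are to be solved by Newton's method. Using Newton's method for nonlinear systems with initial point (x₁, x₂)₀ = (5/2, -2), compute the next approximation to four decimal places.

At (5/2, -2): F = (-60.0000, -8.2500).
Jacobian J = [[6·x₁·x₂ - 4·x₁ - 4, 3·x₁^2 + 1], [2·x₁·x₂ + 2·x₁, x₁^2]].
At the point, J = [[-44.0000, 19.7500], [-5.0000, 6.2500]] (det J = -176.2500).
Solving J·Δ = −F gives Δ = (-1.2032, 0.3574).
Then the next iterate is (x₁, x₂)₁ = (1.2968, -1.6426).

(1.2968, -1.6426)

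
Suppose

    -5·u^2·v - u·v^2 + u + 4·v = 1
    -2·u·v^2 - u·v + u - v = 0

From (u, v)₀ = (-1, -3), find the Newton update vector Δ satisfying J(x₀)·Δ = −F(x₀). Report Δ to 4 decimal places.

(0.0028, 1.4134)

At (-1, -3): F = (10.0000, 17.0000).
Jacobian J = [[-10·u·v - v^2 + 1, -5·u^2 - 2·u·v + 4], [-2·v^2 - v + 1, -4·u·v - u - 1]].
At the point, J = [[-38.0000, -7.0000], [-14.0000, -12.0000]] (det J = 358.0000).
Solving J·Δ = −F gives Δ = (0.0028, 1.4134).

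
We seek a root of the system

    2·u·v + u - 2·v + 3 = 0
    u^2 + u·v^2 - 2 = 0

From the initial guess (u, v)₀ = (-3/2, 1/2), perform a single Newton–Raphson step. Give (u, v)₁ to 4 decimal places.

(-1.4478, 0.3209)

At (-3/2, 1/2): F = (-1.0000, -0.1250).
Jacobian J = [[2·v + 1, 2·u - 2], [2·u + v^2, 2·u·v]].
At the point, J = [[2.0000, -5.0000], [-2.7500, -1.5000]] (det J = -16.7500).
Solving J·Δ = −F gives Δ = (0.0522, -0.1791).
Then the next iterate is (u, v)₁ = (-1.4478, 0.3209).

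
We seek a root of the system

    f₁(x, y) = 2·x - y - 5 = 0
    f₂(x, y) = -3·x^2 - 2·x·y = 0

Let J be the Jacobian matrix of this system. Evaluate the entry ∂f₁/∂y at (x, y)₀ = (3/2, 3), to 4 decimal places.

-1.0000

∂f₁/∂y = -1.
At (3/2, 3) this is -1.0000.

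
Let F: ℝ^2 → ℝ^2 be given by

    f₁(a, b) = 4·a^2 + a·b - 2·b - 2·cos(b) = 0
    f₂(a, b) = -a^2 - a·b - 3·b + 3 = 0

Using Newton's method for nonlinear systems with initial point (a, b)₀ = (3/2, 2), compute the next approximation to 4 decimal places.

At (3/2, 2): F = (8.832294, -8.2500).
Jacobian J = [[8·a + b, a + 2·sin(b) - 2], [-2·a - b, -a - 3]].
At the point, J = [[14.0000, 1.318595], [-5.0000, -4.5000]] (det J = -56.407026).
Solving J·Δ = −F gives Δ = (-0.5118, -1.2647).
Then the next iterate is (a, b)₁ = (0.9882, 0.7353).

(0.9882, 0.7353)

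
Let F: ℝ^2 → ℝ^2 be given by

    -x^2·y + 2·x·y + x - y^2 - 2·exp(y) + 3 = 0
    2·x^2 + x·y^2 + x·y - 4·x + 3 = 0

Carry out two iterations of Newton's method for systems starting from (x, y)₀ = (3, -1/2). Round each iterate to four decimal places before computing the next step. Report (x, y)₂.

(0.7039, 0.8179)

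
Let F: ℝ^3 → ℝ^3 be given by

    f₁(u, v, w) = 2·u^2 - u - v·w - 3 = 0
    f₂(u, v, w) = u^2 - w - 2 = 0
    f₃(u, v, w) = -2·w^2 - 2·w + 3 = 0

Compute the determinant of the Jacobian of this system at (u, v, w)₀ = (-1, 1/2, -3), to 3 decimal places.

J = [[4·u - 1, -w, -v], [2·u, 0, -1], [0, 0, -4·w - 2]].
At the point, J = [[-5.000, 3.000, -0.500], [-2.000, 0.000, -1.000], [0.000, 0.000, 10.000]].
det J = 60.000.

60.000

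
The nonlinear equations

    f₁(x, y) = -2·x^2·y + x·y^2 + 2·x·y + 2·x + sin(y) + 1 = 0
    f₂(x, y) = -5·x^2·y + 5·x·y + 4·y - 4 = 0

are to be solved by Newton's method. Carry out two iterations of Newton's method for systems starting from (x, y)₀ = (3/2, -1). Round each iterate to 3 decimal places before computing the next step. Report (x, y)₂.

(1.968, -1.359)

At (3/2, -1): F = (6.15853, -4.250).
Jacobian J = [[-4·x·y + y^2 + 2·y + 2, -2·x^2 + 2·x·y + 2·x + cos(y)], [-10·x·y + 5·y, -5·x^2 + 5·x + 4]].
At the point, J = [[7.000, -3.95970], [10.000, 0.250]] (det J = 41.34698).
Solving J·Δ = −F gives Δ = (0.370, 2.209).
Then the next iterate is (x, y)₁ = (1.870, 1.209).
Round to (1.870, 1.209) and repeat: F = (4.47476, -8.99861), J = [[-3.16364, 1.62181], [-16.56330, -4.13450]].
Δ = (0.098, -2.568), so (x, y)₂ = (1.968, -1.359).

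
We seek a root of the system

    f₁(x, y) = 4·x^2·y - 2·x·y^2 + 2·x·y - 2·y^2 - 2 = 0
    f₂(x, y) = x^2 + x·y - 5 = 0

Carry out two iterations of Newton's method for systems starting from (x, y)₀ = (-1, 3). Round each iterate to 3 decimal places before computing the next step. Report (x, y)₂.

At (-1, 3): F = (4.000, -7.000).
Jacobian J = [[8·x·y - 2·y^2 + 2·y, 4·x^2 - 4·x·y + 2·x - 4·y], [2·x + y, x]].
At the point, J = [[-36.000, 2.000], [1.000, -1.000]] (det J = 34.000).
Solving J·Δ = −F gives Δ = (-0.294, -7.294).
Then the next iterate is (x, y)₁ = (-1.294, -4.294).
Round to (-1.294, -4.294) and repeat: F = (-8.80544, 2.23087), J = [[-1.01338, -0.940], [-6.882, -1.294]].
Δ = (2.616, -12.187), so (x, y)₂ = (1.322, -16.481).

(1.322, -16.481)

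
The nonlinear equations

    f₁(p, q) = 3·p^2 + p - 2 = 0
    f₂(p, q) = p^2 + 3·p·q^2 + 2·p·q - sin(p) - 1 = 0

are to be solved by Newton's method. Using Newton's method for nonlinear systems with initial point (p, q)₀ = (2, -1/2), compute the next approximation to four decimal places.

(1.0769, -1.6275)

At (2, -1/2): F = (12.0000, 1.590703).
Jacobian J = [[6·p + 1, 0], [2·p + 3·q^2 + 2·q - cos(p), 6·p·q + 2·p]].
At the point, J = [[13.0000, 0.0000], [4.166147, -2.0000]] (det J = -26.0000).
Solving J·Δ = −F gives Δ = (-0.9231, -1.1275).
Then the next iterate is (p, q)₁ = (1.0769, -1.6275).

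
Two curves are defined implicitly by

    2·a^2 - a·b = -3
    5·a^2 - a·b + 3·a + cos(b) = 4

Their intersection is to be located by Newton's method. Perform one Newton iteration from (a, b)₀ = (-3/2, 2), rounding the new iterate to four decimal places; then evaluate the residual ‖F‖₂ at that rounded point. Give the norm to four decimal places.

4.9948

At (-3/2, 2): F = (10.5000, 5.333853).
Jacobian J = [[4·a - b, -a], [10·a - b + 3, -a - sin(b)]].
At the point, J = [[-8.0000, 1.5000], [-14.0000, 0.590703]] (det J = 16.274379).
Solving J·Δ = −F gives Δ = (0.1105, -6.4106).
Then the next iterate is (a, b)₁ = (-1.3895, -4.4106).
Re-evaluating at (-1.3895, -4.4106): F = (0.732892, -4.940706), so ‖F‖₂ = 4.9948.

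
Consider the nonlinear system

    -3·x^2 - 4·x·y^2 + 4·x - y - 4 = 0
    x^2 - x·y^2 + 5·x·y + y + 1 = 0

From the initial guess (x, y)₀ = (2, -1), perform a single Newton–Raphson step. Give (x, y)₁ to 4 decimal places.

(1.3000, -0.5600)

At (2, -1): F = (-15.0000, -8.0000).
Jacobian J = [[-6·x - 4·y^2 + 4, -8·x·y - 1], [2·x - y^2 + 5·y, -2·x·y + 5·x + 1]].
At the point, J = [[-12.0000, 15.0000], [-2.0000, 15.0000]] (det J = -150.0000).
Solving J·Δ = −F gives Δ = (-0.7000, 0.4400).
Then the next iterate is (x, y)₁ = (1.3000, -0.5600).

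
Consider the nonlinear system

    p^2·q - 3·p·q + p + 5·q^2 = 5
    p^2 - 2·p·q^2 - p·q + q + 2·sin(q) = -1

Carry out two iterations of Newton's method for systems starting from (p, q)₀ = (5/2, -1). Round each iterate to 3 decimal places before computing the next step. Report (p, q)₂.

At (5/2, -1): F = (3.750, 2.06706).
Jacobian J = [[2·p·q - 3·q + 1, p^2 - 3·p + 10·q], [2·p - 2·q^2 - q, -4·p·q - p + 2·cos(q) + 1]].
At the point, J = [[-1.000, -11.250], [4.000, 9.58060]] (det J = 35.41940).
Solving J·Δ = −F gives Δ = (-1.671, 0.482).
Then the next iterate is (p, q)₁ = (0.829, -0.518).
Round to (0.829, -0.518) and repeat: F = (-1.89710, 0.16349), J = [[1.69516, -6.97976], [1.63935, 3.62631]].
Δ = (0.326, -0.193), so (p, q)₂ = (1.155, -0.711).

(1.155, -0.711)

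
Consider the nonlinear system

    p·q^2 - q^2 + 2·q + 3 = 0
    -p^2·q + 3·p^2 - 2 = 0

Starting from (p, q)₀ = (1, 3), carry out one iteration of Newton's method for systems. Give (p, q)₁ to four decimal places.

At (1, 3): F = (9.0000, -2.0000).
Jacobian J = [[q^2, 2·p·q - 2·q + 2], [-2·p·q + 6·p, -p^2]].
At the point, J = [[9.0000, 2.0000], [0.0000, -1.0000]] (det J = -9.0000).
Solving J·Δ = −F gives Δ = (-0.5556, -2.0000).
Then the next iterate is (p, q)₁ = (0.4444, 1.0000).

(0.4444, 1.0000)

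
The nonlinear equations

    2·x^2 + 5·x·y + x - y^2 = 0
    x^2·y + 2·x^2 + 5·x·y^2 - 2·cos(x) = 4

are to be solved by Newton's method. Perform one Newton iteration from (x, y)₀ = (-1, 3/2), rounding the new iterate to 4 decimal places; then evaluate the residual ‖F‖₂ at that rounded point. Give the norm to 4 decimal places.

At (-1, 3/2): F = (-8.7500, -12.830605).
Jacobian J = [[4·x + 5·y + 1, 5·x - 2·y], [2·x·y + 4·x + 5·y^2 + 2·sin(x), x^2 + 10·x·y]].
At the point, J = [[4.5000, -8.0000], [2.567058, -14.0000]] (det J = -42.463536).
Solving J·Δ = −F gives Δ = (0.4676, -0.8307).
Then the next iterate is (x, y)₁ = (-0.5324, 0.6693).
Re-evaluating at (-0.5324, 0.6693): F = (-2.195140, -6.159046), so ‖F‖₂ = 6.5385.

6.5385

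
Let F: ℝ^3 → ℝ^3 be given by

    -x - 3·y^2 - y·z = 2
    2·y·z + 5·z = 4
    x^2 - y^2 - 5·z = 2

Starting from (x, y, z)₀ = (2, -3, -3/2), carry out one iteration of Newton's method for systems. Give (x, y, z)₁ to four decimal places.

(-14.5000, -0.4762, -11.5714)

At (2, -3, -3/2): F = (-35.5000, -2.5000, 0.5000).
Jacobian J = [[-1, -6·y - z, -y], [0, 2·z, 2·y + 5], [2·x, -2·y, -5]].
At the point, J = [[-1.0000, 19.5000, 3.0000], [0.0000, -3.0000, -1.0000], [4.0000, 6.0000, -5.0000]] (det J = -63.0000).
Solving J·Δ = −F gives Δ = (-16.5000, 2.5238, -10.0714).
Then the next iterate is (x, y, z)₁ = (-14.5000, -0.4762, -11.5714).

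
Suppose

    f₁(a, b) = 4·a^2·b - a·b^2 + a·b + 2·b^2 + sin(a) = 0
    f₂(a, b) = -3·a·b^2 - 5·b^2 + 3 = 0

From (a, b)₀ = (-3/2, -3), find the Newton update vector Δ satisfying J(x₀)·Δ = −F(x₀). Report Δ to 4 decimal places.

At (-3/2, -3): F = (8.002505, -1.5000).
Jacobian J = [[8·a·b - b^2 + b + cos(a), 4·a^2 - 2·a·b + a + 4·b], [-3·b^2, -6·a·b - 10·b]].
At the point, J = [[24.070737, -13.5000], [-27.0000, 3.0000]] (det J = -292.287788).
Solving J·Δ = −F gives Δ = (0.0129, 0.6157).

(0.0129, 0.6157)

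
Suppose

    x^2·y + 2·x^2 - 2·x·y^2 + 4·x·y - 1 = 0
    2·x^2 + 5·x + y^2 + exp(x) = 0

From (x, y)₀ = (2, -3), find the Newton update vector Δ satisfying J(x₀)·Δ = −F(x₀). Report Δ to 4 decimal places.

(-1.6000, 0.2945)

At (2, -3): F = (-65.0000, 34.389056).
Jacobian J = [[2·x·y + 4·x - 2·y^2 + 4·y, x^2 - 4·x·y + 4·x], [4·x + exp(x) + 5, 2·y]].
At the point, J = [[-34.0000, 36.0000], [20.389056, -6.0000]] (det J = -530.006020).
Solving J·Δ = −F gives Δ = (-1.6000, 0.2945).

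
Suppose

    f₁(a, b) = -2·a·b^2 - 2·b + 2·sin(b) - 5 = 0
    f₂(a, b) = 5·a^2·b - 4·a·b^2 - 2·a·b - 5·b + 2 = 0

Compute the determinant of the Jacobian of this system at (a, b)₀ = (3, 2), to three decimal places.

1185.292

J = [[-2·b^2, -4·a·b + 2·cos(b) - 2], [10·a·b - 4·b^2 - 2·b, 5·a^2 - 8·a·b - 2·a - 5]].
At the point, J = [[-8.000, -26.83229], [40.000, -14.000]].
det J = 1185.292.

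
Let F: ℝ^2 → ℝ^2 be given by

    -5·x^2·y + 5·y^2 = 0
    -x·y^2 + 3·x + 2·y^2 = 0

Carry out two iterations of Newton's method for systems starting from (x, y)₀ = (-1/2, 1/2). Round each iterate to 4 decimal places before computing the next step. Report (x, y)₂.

(-0.1936, -0.5556)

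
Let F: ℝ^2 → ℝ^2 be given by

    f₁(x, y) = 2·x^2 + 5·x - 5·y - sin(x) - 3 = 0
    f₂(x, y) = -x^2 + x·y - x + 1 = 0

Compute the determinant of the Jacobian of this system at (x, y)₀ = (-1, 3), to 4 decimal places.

19.5403

J = [[4·x - cos(x) + 5, -5], [-2·x + y - 1, x]].
At the point, J = [[0.459698, -5.0000], [4.0000, -1.0000]].
det J = 19.5403.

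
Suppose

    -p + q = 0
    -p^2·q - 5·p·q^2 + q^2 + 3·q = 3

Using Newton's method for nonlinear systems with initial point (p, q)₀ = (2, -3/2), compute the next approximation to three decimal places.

(-1.337, -1.337)

At (2, -3/2): F = (-3.500, -21.750).
Jacobian J = [[-1, 1], [-2·p·q - 5·q^2, -p^2 - 10·p·q + 2·q + 3]].
At the point, J = [[-1.000, 1.000], [-5.250, 26.000]] (det J = -20.750).
Solving J·Δ = −F gives Δ = (-3.337, 0.163).
Then the next iterate is (p, q)₁ = (-1.337, -1.337).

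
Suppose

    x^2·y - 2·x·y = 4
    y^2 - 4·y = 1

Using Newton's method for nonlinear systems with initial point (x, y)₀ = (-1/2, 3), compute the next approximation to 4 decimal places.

At (-1/2, 3): F = (-0.2500, -4.0000).
Jacobian J = [[2·x·y - 2·y, x^2 - 2·x], [0, 2·y - 4]].
At the point, J = [[-9.0000, 1.2500], [0.0000, 2.0000]] (det J = -18.0000).
Solving J·Δ = −F gives Δ = (0.2500, 2.0000).
Then the next iterate is (x, y)₁ = (-0.2500, 5.0000).

(-0.2500, 5.0000)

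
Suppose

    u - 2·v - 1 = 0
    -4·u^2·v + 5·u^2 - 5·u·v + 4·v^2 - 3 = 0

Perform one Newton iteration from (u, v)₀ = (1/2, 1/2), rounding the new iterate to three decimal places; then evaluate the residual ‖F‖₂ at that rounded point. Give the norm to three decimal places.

59.317

At (1/2, 1/2): F = (-1.500, -2.500).
Jacobian J = [[1, -2], [-8·u·v + 10·u - 5·v, -4·u^2 - 5·u + 8·v]].
At the point, J = [[1.000, -2.000], [0.500, 0.500]] (det J = 1.500).
Solving J·Δ = −F gives Δ = (3.833, 1.167).
Then the next iterate is (u, v)₁ = (4.333, 1.667).
Re-evaluating at (4.333, 1.667): F = (-0.001, -59.31651), so ‖F‖₂ = 59.317.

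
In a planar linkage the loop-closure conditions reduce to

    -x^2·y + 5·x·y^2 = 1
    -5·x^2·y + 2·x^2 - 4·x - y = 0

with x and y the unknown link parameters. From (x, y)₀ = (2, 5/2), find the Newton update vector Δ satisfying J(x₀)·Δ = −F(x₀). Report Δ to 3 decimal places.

At (2, 5/2): F = (51.500, -52.500).
Jacobian J = [[-2·x·y + 5·y^2, -x^2 + 10·x·y], [-10·x·y + 4·x - 4, -5·x^2 - 1]].
At the point, J = [[21.250, 46.000], [-46.000, -21.000]] (det J = 1669.750).
Solving J·Δ = −F gives Δ = (-0.799, -0.751).

(-0.799, -0.751)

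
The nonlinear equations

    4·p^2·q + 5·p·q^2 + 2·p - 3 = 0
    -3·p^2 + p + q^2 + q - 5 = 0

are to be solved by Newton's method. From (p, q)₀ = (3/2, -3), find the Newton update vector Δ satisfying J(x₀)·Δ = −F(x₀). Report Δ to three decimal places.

At (3/2, -3): F = (40.500, -4.250).
Jacobian J = [[8·p·q + 5·q^2 + 2, 4·p^2 + 10·p·q], [-6·p + 1, 2·q + 1]].
At the point, J = [[11.000, -36.000], [-8.000, -5.000]] (det J = -343.000).
Solving J·Δ = −F gives Δ = (-1.036, 0.808).

(-1.036, 0.808)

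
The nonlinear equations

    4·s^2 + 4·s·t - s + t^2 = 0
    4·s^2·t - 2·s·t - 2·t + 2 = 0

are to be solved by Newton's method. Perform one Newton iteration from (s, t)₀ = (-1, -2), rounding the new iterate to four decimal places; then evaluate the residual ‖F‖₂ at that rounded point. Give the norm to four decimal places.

7.3719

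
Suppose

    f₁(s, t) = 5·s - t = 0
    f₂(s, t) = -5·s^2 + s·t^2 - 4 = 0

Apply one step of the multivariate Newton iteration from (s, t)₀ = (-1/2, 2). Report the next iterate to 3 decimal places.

At (-1/2, 2): F = (-4.500, -7.250).
Jacobian J = [[5, -1], [-10·s + t^2, 2·s·t]].
At the point, J = [[5.000, -1.000], [9.000, -2.000]] (det J = -1.000).
Solving J·Δ = −F gives Δ = (1.750, 4.250).
Then the next iterate is (s, t)₁ = (1.250, 6.250).

(1.250, 6.250)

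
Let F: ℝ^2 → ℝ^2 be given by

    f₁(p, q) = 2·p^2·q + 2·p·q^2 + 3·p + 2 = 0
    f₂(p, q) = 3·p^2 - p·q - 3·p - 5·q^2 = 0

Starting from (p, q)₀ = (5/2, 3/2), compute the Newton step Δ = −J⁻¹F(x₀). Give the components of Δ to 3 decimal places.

(-0.862, -0.731)

At (5/2, 3/2): F = (39.500, -3.750).
Jacobian J = [[4·p·q + 2·q^2 + 3, 2·p^2 + 4·p·q], [6·p - q - 3, -p - 10·q]].
At the point, J = [[22.500, 27.500], [10.500, -17.500]] (det J = -682.500).
Solving J·Δ = −F gives Δ = (-0.862, -0.731).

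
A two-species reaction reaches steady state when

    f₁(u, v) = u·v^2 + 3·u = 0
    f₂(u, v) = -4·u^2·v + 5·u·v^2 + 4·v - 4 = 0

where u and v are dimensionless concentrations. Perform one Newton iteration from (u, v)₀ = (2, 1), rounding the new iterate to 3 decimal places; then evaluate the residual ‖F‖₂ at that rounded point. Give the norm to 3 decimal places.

4.501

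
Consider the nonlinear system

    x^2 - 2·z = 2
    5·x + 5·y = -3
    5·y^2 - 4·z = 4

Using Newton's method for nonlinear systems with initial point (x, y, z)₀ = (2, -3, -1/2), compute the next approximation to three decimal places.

(0.864, -1.464, -1.273)

At (2, -3, -1/2): F = (3.000, -2.000, 43.000).
Jacobian J = [[2·x, 0, -2], [5, 5, 0], [0, 10·y, -4]].
At the point, J = [[4.000, 0.000, -2.000], [5.000, 5.000, 0.000], [0.000, -30.000, -4.000]] (det J = 220.000).
Solving J·Δ = −F gives Δ = (-1.136, 1.536, -0.773).
Then the next iterate is (x, y, z)₁ = (0.864, -1.464, -1.273).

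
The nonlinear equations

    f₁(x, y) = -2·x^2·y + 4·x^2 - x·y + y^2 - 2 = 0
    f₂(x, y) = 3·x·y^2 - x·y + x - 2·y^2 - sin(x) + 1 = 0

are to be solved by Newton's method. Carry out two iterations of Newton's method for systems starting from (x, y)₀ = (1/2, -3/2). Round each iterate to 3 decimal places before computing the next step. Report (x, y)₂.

At (1/2, -3/2): F = (2.750, 0.64557).
Jacobian J = [[-4·x·y + 8·x - y, -2·x^2 - x + 2·y], [3·y^2 - y - cos(x) + 1, 6·x·y - x - 4·y]].
At the point, J = [[8.500, -4.000], [8.37242, 1.000]] (det J = 41.98967).
Solving J·Δ = −F gives Δ = (-0.127, 0.418).
Then the next iterate is (x, y)₁ = (0.373, -1.082).
Round to (0.373, -1.082) and repeat: F = (0.43190, 0.38077), J = [[5.68034, -2.81526], [4.66293, 1.53348]].
Δ = (-0.079, -0.007), so (x, y)₂ = (0.294, -1.089).

(0.294, -1.089)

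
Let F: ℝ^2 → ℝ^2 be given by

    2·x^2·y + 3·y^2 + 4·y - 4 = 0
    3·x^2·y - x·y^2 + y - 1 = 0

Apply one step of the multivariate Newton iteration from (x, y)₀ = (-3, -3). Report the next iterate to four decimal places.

(-1.9000, -2.1500)

At (-3, -3): F = (-43.0000, -58.0000).
Jacobian J = [[4·x·y, 2·x^2 + 6·y + 4], [6·x·y - y^2, 3·x^2 - 2·x·y + 1]].
At the point, J = [[36.0000, 4.0000], [45.0000, 10.0000]] (det J = 180.0000).
Solving J·Δ = −F gives Δ = (1.1000, 0.8500).
Then the next iterate is (x, y)₁ = (-1.9000, -2.1500).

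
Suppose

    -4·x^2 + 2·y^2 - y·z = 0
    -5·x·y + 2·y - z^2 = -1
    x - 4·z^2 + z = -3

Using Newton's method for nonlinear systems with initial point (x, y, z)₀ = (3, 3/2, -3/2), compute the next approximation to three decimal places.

(1.549, 0.847, -1.042)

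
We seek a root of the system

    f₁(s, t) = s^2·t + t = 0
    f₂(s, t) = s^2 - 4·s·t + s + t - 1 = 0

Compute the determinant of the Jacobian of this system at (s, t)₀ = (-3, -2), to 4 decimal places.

126.0000

J = [[2·s·t, s^2 + 1], [2·s - 4·t + 1, -4·s + 1]].
At the point, J = [[12.0000, 10.0000], [3.0000, 13.0000]].
det J = 126.0000.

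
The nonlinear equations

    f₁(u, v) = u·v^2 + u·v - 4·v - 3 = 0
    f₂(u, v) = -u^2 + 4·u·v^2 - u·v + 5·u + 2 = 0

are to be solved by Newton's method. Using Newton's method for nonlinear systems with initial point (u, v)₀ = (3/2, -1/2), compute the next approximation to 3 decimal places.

(-1.543, -0.654)

At (3/2, -1/2): F = (-1.375, 9.500).
Jacobian J = [[v^2 + v, 2·u·v + u - 4], [-2·u + 4·v^2 - v + 5, 8·u·v - u]].
At the point, J = [[-0.250, -4.000], [3.500, -7.500]] (det J = 15.875).
Solving J·Δ = −F gives Δ = (-3.043, -0.154).
Then the next iterate is (u, v)₁ = (-1.543, -0.654).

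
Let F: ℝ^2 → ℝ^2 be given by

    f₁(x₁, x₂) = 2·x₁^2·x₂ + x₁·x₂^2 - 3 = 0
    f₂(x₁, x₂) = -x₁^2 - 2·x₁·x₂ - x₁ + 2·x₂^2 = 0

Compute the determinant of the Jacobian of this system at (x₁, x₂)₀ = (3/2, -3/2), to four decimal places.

J = [[4·x₁·x₂ + x₂^2, 2·x₁^2 + 2·x₁·x₂], [-2·x₁ - 2·x₂ - 1, -2·x₁ + 4·x₂]].
At the point, J = [[-6.7500, 0.0000], [-1.0000, -9.0000]].
det J = 60.7500.

60.7500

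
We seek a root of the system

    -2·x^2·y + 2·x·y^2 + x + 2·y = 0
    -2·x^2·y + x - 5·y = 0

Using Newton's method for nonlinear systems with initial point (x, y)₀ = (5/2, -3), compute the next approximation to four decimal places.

(0.3769, -3.6181)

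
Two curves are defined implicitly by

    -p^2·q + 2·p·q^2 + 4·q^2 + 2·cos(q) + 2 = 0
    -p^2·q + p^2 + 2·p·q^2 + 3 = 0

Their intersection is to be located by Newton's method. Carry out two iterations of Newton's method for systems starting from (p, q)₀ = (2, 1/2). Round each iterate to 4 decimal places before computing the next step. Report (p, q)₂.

(-1.0357, -0.9998)

At (2, 1/2): F = (3.755165, 6.0000).
Jacobian J = [[-2·p·q + 2·q^2, -p^2 + 4·p·q + 8·q - 2·sin(q)], [-2·p·q + 2·p + 2·q^2, -p^2 + 4·p·q]].
At the point, J = [[-1.5000, 3.041149], [2.5000, 0.0000]] (det J = -7.602872).
Solving J·Δ = −F gives Δ = (-2.4000, -2.4185).
Then the next iterate is (p, q)₁ = (-0.4000, -1.9185).
Round to (-0.4000, -1.9185) and repeat: F = (13.403536, 0.522446), J = [[5.826485, -10.558085], [5.026485, 2.9096]].
Δ = (-0.6357, 0.9187), so (p, q)₂ = (-1.0357, -0.9998).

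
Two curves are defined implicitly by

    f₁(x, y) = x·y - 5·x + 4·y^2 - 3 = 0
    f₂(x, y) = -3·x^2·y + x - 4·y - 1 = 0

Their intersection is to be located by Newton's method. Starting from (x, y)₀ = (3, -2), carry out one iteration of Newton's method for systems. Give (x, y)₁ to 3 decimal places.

At (3, -2): F = (-8.000, 64.000).
Jacobian J = [[y - 5, x + 8·y], [-6·x·y + 1, -3·x^2 - 4]].
At the point, J = [[-7.000, -13.000], [37.000, -31.000]] (det J = 698.000).
Solving J·Δ = −F gives Δ = (-1.547, 0.218).
Then the next iterate is (x, y)₁ = (1.453, -1.782).

(1.453, -1.782)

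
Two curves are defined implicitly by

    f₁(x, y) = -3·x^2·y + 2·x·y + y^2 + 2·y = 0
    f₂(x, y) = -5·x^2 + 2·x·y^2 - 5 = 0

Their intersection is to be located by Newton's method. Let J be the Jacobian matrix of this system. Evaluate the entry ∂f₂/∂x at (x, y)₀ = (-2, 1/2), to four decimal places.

20.5000

∂f₂/∂x = -10·x + 2·y^2.
At (-2, 1/2) this is 20.5000.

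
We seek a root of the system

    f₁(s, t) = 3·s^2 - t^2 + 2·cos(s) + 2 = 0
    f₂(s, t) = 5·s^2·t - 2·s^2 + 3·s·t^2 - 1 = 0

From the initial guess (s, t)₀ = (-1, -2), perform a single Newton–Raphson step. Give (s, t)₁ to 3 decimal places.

At (-1, -2): F = (2.08060, -25.000).
Jacobian J = [[6·s - 2·sin(s), -2·t], [10·s·t - 4·s + 3·t^2, 5·s^2 + 6·s·t]].
At the point, J = [[-4.31706, 4.000], [36.000, 17.000]] (det J = -217.38999).
Solving J·Δ = −F gives Δ = (0.623, 0.152).
Then the next iterate is (s, t)₁ = (-0.377, -1.848).

(-0.377, -1.848)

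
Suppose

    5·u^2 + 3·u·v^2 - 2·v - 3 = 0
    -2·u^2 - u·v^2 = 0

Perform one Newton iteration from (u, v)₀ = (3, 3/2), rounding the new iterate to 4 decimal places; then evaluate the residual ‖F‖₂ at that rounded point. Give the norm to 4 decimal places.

At (3, 3/2): F = (59.2500, -24.7500).
Jacobian J = [[10·u + 3·v^2, 6·u·v - 2], [-4·u - v^2, -2·u·v]].
At the point, J = [[36.7500, 25.0000], [-14.2500, -9.0000]] (det J = 25.5000).
Solving J·Δ = −F gives Δ = (-3.3529, 2.5588).
Then the next iterate is (u, v)₁ = (-0.3529, 4.0588).
Re-evaluating at (-0.3529, 4.0588): F = (-27.935781, 5.564547), so ‖F‖₂ = 28.4846.

28.4846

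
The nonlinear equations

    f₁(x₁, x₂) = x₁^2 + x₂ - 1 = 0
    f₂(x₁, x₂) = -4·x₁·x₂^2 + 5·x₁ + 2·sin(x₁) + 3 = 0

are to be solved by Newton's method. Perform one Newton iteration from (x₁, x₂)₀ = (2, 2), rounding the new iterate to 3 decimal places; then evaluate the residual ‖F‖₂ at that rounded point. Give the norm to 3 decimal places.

3.446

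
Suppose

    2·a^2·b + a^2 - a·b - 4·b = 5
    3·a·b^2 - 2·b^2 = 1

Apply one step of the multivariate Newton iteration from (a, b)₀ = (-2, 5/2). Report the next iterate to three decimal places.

At (-2, 5/2): F = (14.000, -51.000).
Jacobian J = [[4·a·b + 2·a - b, 2·a^2 - a - 4], [3·b^2, 6·a·b - 4·b]].
At the point, J = [[-26.500, 6.000], [18.750, -40.000]] (det J = 947.500).
Solving J·Δ = −F gives Δ = (0.268, -1.149).
Then the next iterate is (a, b)₁ = (-1.732, 1.351).

(-1.732, 1.351)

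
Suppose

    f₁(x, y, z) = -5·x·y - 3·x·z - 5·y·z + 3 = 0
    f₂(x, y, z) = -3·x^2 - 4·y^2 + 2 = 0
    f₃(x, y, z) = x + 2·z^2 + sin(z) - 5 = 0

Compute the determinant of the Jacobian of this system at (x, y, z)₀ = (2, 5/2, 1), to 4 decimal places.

220.2393

J = [[-5·y - 3·z, -5·x - 5·z, -3·x - 5·y], [-6·x, -8·y, 0], [1, 0, 4·z + cos(z)]].
At the point, J = [[-15.5000, -15.0000, -18.5000], [-12.0000, -20.0000, 0.0000], [1.0000, 0.0000, 4.540302]].
det J = 220.2393.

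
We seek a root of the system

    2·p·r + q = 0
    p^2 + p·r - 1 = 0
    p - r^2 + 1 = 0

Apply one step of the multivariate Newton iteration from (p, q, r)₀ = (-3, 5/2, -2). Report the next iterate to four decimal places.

At (-3, 5/2, -2): F = (14.5000, 14.0000, -6.0000).
Jacobian J = [[2·r, 1, 2·p], [2·p + r, 0, p], [1, 0, -2·r]].
At the point, J = [[-4.0000, 1.0000, -6.0000], [-8.0000, 0.0000, -3.0000], [1.0000, 0.0000, 4.0000]] (det J = 29.0000).
Solving J·Δ = −F gives Δ = (1.3103, -2.2241, 1.1724).
Then the next iterate is (p, q, r)₁ = (-1.6897, 0.2759, -0.8276).

(-1.6897, 0.2759, -0.8276)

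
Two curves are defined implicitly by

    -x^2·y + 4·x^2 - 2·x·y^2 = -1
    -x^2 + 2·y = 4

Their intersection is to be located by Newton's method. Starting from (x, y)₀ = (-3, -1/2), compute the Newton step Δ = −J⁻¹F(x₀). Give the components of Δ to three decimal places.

At (-3, -1/2): F = (43.000, -14.000).
Jacobian J = [[-2·x·y + 8·x - 2·y^2, -x^2 - 4·x·y], [-2·x, 2]].
At the point, J = [[-27.500, -15.000], [6.000, 2.000]] (det J = 35.000).
Solving J·Δ = −F gives Δ = (3.543, -3.629).

(3.543, -3.629)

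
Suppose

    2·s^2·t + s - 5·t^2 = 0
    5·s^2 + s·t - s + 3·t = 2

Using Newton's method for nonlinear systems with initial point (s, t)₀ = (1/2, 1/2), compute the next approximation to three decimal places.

At (1/2, 1/2): F = (-0.500, 0.500).
Jacobian J = [[4·s·t + 1, 2·s^2 - 10·t], [10·s + t - 1, s + 3]].
At the point, J = [[2.000, -4.500], [4.500, 3.500]] (det J = 27.250).
Solving J·Δ = −F gives Δ = (-0.018, -0.119).
Then the next iterate is (s, t)₁ = (0.482, 0.381).

(0.482, 0.381)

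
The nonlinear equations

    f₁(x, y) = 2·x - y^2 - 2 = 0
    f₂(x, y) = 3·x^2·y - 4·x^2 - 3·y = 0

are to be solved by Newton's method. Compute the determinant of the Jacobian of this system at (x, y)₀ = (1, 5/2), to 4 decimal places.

J = [[2, -2·y], [6·x·y - 8·x, 3·x^2 - 3]].
At the point, J = [[2.0000, -5.0000], [7.0000, 0.0000]].
det J = 35.0000.

35.0000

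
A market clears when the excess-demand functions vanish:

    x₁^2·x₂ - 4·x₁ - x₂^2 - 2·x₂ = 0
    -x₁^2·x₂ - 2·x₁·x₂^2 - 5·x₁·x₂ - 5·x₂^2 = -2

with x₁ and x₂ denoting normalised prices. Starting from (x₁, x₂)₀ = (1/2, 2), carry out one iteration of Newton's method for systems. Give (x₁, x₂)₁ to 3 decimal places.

At (1/2, 2): F = (-9.500, -27.500).
Jacobian J = [[2·x₁·x₂ - 4, x₁^2 - 2·x₂ - 2], [-2·x₁·x₂ - 2·x₂^2 - 5·x₂, -x₁^2 - 4·x₁·x₂ - 5·x₁ - 10·x₂]].
At the point, J = [[-2.000, -5.750], [-20.000, -26.750]] (det J = -61.500).
Solving J·Δ = −F gives Δ = (1.561, -2.195).
Then the next iterate is (x₁, x₂)₁ = (2.061, -0.195).

(2.061, -0.195)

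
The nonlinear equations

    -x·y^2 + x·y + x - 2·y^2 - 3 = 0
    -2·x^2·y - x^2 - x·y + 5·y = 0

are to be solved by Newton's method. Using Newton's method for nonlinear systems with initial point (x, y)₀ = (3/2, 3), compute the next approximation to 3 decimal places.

(1.340, 1.579)

At (3/2, 3): F = (-28.500, -5.250).
Jacobian J = [[-y^2 + y + 1, -2·x·y + x - 4·y], [-4·x·y - 2·x - y, -2·x^2 - x + 5]].
At the point, J = [[-5.000, -19.500], [-24.000, -1.000]] (det J = -463.000).
Solving J·Δ = −F gives Δ = (-0.160, -1.421).
Then the next iterate is (x, y)₁ = (1.340, 1.579).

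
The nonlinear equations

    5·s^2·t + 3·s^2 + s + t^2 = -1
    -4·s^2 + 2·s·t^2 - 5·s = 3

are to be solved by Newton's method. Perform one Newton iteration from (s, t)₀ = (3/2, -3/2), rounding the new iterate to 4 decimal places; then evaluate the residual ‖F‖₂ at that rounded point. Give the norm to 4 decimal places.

3.8267

At (3/2, -3/2): F = (-5.3750, -12.7500).
Jacobian J = [[10·s·t + 6·s + 1, 5·s^2 + 2·t], [-8·s + 2·t^2 - 5, 4·s·t]].
At the point, J = [[-12.5000, 8.2500], [-12.5000, -9.0000]] (det J = 215.6250).
Solving J·Δ = −F gives Δ = (-0.7122, -0.4275).
Then the next iterate is (s, t)₁ = (0.7878, -1.9275).
Re-evaluating at (0.7878, -1.9275): F = (1.383632, -3.567758), so ‖F‖₂ = 3.8267.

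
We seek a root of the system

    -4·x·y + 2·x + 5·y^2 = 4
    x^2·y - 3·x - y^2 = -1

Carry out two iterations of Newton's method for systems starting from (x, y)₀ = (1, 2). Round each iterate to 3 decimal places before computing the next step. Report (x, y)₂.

(-3.996, -7.363)

At (1, 2): F = (10.000, -4.000).
Jacobian J = [[-4·y + 2, -4·x + 10·y], [2·x·y - 3, x^2 - 2·y]].
At the point, J = [[-6.000, 16.000], [1.000, -3.000]] (det J = 2.000).
Solving J·Δ = −F gives Δ = (-17.000, -7.000).
Then the next iterate is (x, y)₁ = (-16.000, -5.000).
Round to (-16.000, -5.000) and repeat: F = (-231.000, -1256.000), J = [[22.000, 14.000], [157.000, 266.000]].
Δ = (12.004, -2.363), so (x, y)₂ = (-3.996, -7.363).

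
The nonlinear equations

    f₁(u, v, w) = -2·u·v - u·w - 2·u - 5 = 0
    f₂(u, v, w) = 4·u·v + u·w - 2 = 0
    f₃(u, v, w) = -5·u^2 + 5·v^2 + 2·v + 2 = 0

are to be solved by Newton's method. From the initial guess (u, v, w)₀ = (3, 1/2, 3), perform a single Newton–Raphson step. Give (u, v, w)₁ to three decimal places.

At (3, 1/2, 3): F = (-23.000, 13.000, -40.750).
Jacobian J = [[-2·v - w - 2, -2·u, -u], [4·v + w, 4·u, u], [-10·u, 10·v + 2, 0]].
At the point, J = [[-6.000, -6.000, -3.000], [5.000, 12.000, 3.000], [-30.000, 7.000, 0.000]] (det J = -519.000).
Solving J·Δ = −F gives Δ = (-1.009, 1.499, -8.646).
Then the next iterate is (u, v, w)₁ = (1.991, 1.999, -5.646).

(1.991, 1.999, -5.646)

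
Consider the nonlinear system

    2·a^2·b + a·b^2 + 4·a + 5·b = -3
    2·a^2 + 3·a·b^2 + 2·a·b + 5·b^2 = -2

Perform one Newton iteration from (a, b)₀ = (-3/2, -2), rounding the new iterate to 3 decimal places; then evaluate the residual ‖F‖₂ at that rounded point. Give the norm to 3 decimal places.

At (-3/2, -2): F = (-28.000, 14.500).
Jacobian J = [[4·a·b + b^2 + 4, 2·a^2 + 2·a·b + 5], [4·a + 3·b^2 + 2·b, 6·a·b + 2·a + 10·b]].
At the point, J = [[20.000, 15.500], [2.000, -5.000]] (det J = -131.000).
Solving J·Δ = −F gives Δ = (-0.647, 2.641).
Then the next iterate is (a, b)₁ = (-2.147, 0.641).
Re-evaluating at (-2.147, 0.641): F = (2.64436, 7.87468), so ‖F‖₂ = 8.307.

8.307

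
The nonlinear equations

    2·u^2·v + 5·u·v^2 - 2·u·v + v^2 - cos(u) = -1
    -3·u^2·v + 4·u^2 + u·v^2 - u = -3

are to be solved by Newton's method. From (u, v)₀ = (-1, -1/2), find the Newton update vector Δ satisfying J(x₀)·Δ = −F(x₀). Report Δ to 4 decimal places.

(0.7905, -0.0193)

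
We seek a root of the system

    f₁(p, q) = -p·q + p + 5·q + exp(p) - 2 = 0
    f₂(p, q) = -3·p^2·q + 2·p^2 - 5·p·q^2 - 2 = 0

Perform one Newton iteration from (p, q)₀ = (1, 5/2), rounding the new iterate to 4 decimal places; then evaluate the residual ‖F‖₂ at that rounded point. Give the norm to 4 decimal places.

15.6896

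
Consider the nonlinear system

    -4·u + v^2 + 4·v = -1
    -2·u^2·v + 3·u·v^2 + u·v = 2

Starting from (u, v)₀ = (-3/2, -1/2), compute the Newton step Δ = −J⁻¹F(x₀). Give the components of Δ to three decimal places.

(0.526, -1.048)

At (-3/2, -1/2): F = (5.250, -0.125).
Jacobian J = [[-4, 2·v + 4], [-4·u·v + 3·v^2 + v, -2·u^2 + 6·u·v + u]].
At the point, J = [[-4.000, 3.000], [-2.750, -1.500]] (det J = 14.250).
Solving J·Δ = −F gives Δ = (0.526, -1.048).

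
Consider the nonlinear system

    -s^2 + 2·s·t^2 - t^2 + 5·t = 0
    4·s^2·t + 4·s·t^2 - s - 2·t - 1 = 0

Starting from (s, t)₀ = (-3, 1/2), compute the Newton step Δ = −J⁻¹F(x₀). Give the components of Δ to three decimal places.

At (-3, 1/2): F = (-8.250, 16.000).
Jacobian J = [[-2·s + 2·t^2, 4·s·t - 2·t + 5], [8·s·t + 4·t^2 - 1, 4·s^2 + 8·s·t - 2]].
At the point, J = [[6.500, -2.000], [-12.000, 22.000]] (det J = 119.000).
Solving J·Δ = −F gives Δ = (1.256, -0.042).

(1.256, -0.042)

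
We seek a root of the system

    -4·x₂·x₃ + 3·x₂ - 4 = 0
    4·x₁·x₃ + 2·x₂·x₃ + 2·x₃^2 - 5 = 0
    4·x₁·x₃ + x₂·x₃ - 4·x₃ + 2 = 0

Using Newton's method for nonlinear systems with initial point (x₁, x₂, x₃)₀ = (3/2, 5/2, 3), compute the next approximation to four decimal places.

(1.0833, 1.1429, 1.5714)

At (3/2, 5/2, 3): F = (-26.5000, 46.0000, 15.5000).
Jacobian J = [[0, -4·x₃ + 3, -4·x₂], [4·x₃, 2·x₃, 4·x₁ + 2·x₂ + 4·x₃], [4·x₃, x₃, 4·x₁ + x₂ - 4]].
At the point, J = [[0.0000, -9.0000, -10.0000], [12.0000, 6.0000, 23.0000], [12.0000, 3.0000, 4.5000]] (det J = -1638.0000).
Solving J·Δ = −F gives Δ = (-0.4167, -1.3571, -1.4286).
Then the next iterate is (x₁, x₂, x₃)₁ = (1.0833, 1.1429, 1.5714).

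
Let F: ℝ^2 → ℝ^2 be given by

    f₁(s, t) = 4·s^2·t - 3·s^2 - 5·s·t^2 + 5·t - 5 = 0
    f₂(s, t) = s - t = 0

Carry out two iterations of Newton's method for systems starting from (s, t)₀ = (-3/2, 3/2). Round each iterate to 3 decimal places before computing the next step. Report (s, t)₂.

(2.313, 2.313)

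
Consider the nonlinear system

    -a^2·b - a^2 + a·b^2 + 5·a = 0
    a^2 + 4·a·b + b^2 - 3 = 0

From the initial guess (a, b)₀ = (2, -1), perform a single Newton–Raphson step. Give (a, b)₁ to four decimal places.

(1.3333, 0.0000)

At (2, -1): F = (12.0000, -6.0000).
Jacobian J = [[-2·a·b - 2·a + b^2 + 5, -a^2 + 2·a·b], [2·a + 4·b, 4·a + 2·b]].
At the point, J = [[6.0000, -8.0000], [0.0000, 6.0000]] (det J = 36.0000).
Solving J·Δ = −F gives Δ = (-0.6667, 1.0000).
Then the next iterate is (a, b)₁ = (1.3333, 0.0000).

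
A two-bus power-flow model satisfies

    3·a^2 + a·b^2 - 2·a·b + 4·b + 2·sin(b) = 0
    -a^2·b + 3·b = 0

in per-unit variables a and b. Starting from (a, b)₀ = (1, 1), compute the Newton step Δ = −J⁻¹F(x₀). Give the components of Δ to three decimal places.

(-0.258, -1.258)

At (1, 1): F = (7.68294, 2.000).
Jacobian J = [[6·a + b^2 - 2·b, 2·a·b - 2·a + 2·cos(b) + 4], [-2·a·b, -a^2 + 3]].
At the point, J = [[5.000, 5.08060], [-2.000, 2.000]] (det J = 20.16121).
Solving J·Δ = −F gives Δ = (-0.258, -1.258).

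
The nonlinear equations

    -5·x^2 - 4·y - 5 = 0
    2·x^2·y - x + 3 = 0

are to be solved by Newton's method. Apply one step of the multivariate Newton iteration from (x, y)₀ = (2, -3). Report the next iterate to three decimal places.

At (2, -3): F = (-13.000, -23.000).
Jacobian J = [[-10·x, -4], [4·x·y - 1, 2·x^2]].
At the point, J = [[-20.000, -4.000], [-25.000, 8.000]] (det J = -260.000).
Solving J·Δ = −F gives Δ = (-0.754, 0.519).
Then the next iterate is (x, y)₁ = (1.246, -2.481).

(1.246, -2.481)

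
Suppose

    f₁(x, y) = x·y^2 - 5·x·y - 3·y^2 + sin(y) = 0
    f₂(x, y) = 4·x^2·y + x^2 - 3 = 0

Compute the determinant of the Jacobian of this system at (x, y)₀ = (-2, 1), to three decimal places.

-53.194

J = [[y^2 - 5·y, 2·x·y - 5·x - 6·y + cos(y)], [8·x·y + 2·x, 4·x^2]].
At the point, J = [[-4.000, 0.54030], [-20.000, 16.000]].
det J = -53.194.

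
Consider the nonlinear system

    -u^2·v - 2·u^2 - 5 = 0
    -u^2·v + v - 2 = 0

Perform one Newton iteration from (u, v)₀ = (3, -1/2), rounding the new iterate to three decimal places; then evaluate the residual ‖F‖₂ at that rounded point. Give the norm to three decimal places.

7.090

At (3, -1/2): F = (-18.500, 2.000).
Jacobian J = [[-2·u·v - 4·u, -u^2], [-2·u·v, -u^2 + 1]].
At the point, J = [[-9.000, -9.000], [3.000, -8.000]] (det J = 99.000).
Solving J·Δ = −F gives Δ = (-1.677, -0.379).
Then the next iterate is (u, v)₁ = (1.323, -0.879).
Re-evaluating at (1.323, -0.879): F = (-6.96212, -1.34046), so ‖F‖₂ = 7.090.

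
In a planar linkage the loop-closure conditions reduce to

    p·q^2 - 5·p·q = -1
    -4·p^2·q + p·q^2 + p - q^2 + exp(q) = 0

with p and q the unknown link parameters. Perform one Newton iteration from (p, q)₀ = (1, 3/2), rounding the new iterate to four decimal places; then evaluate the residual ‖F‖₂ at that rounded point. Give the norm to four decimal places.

3.0109

At (1, 3/2): F = (-4.2500, -0.518311).
Jacobian J = [[q^2 - 5·q, 2·p·q - 5·p], [-8·p·q + q^2 + 1, -4·p^2 + 2·p·q - 2·q + exp(q)]].
At the point, J = [[-5.2500, -2.0000], [-8.7500, 0.481689]] (det J = -20.028868).
Solving J·Δ = −F gives Δ = (-0.1540, -1.7208).
Then the next iterate is (p, q)₁ = (0.8460, -0.2208).
Re-evaluating at (0.8460, -0.2208): F = (1.975229, 2.272490), so ‖F‖₂ = 3.0109.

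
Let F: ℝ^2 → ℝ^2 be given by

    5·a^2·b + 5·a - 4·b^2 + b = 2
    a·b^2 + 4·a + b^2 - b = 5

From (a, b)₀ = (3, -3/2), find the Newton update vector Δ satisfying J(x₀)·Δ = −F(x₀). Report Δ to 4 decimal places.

At (3, -3/2): F = (-65.0000, 17.5000).
Jacobian J = [[10·a·b + 5, 5·a^2 - 8·b + 1], [b^2 + 4, 2·a·b + 2·b - 1]].
At the point, J = [[-40.0000, 58.0000], [6.2500, -13.0000]] (det J = 157.5000).
Solving J·Δ = −F gives Δ = (1.0794, 1.8651).

(1.0794, 1.8651)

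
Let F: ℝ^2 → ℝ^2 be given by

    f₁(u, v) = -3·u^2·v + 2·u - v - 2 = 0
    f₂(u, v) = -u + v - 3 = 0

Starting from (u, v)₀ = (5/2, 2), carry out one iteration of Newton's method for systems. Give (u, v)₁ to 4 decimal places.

(0.2880, 3.2880)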